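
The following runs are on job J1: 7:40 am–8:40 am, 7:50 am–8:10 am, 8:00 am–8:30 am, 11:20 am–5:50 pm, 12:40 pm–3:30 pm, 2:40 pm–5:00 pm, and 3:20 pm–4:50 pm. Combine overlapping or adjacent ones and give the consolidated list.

7:50 am-8:10 am overlaps/touches 7:40 am-8:40 am → extend to 7:40 am-8:40 am.
8:00 am-8:30 am overlaps/touches 7:40 am-8:40 am → extend to 7:40 am-8:40 am.
11:20 am-5:50 pm is disjoint → start new block.
12:40 pm-3:30 pm overlaps/touches 11:20 am-5:50 pm → extend to 11:20 am-5:50 pm.
2:40 pm-5:00 pm overlaps/touches 11:20 am-5:50 pm → extend to 11:20 am-5:50 pm.
3:20 pm-4:50 pm overlaps/touches 11:20 am-5:50 pm → extend to 11:20 am-5:50 pm.

7:40 am-8:40 am, 11:20 am-5:50 pm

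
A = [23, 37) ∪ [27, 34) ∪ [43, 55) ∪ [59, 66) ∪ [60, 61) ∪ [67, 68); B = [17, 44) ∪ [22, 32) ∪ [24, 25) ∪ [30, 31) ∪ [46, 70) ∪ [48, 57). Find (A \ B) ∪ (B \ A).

First set merges to [23, 37), [43, 55), [59, 66), [67, 68).
Second set merges to [17, 44), [46, 70).
A \ B = [44, 46).
B \ A = [17, 23), [37, 43), [55, 59), [66, 67), [68, 70).
Union of the two gives the symmetric difference.

[17, 23) ∪ [37, 43) ∪ [44, 46) ∪ [55, 59) ∪ [66, 67) ∪ [68, 70)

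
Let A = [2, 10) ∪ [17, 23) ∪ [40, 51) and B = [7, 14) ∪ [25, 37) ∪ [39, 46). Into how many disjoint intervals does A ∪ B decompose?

4

A ∪ B = [2, 14), [17, 23), [25, 37), [39, 51).
That is 4 disjoint pieces.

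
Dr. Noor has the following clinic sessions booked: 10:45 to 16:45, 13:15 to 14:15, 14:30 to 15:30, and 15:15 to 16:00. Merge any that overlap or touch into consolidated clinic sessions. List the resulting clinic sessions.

10:45-16:45

13:15-14:15 overlaps/touches 10:45-16:45 → extend to 10:45-16:45.
14:30-15:30 overlaps/touches 10:45-16:45 → extend to 10:45-16:45.
15:15-16:00 overlaps/touches 10:45-16:45 → extend to 10:45-16:45.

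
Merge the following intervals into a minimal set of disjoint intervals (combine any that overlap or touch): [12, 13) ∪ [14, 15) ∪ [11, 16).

[11, 16)

Sort by start: [11, 16), [12, 13), [14, 15).
[12, 13) overlaps/touches [11, 16) → extend to [11, 16).
[14, 15) overlaps/touches [11, 16) → extend to [11, 16).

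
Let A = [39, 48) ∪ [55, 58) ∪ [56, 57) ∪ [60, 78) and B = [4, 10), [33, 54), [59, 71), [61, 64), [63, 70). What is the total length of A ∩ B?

20

Merge the first list: [39, 48), [55, 58), [60, 78).
Merge the second list: [4, 10), [33, 54), [59, 71).
A ∩ B = [39, 48), [60, 71).
Total: 9 + 11 = 20.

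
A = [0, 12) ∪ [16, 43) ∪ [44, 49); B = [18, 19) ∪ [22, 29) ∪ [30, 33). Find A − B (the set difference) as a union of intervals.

[0, 12): nothing removed.
[16, 43) \ B = [16, 18), [19, 22), [29, 30), [33, 43).
[44, 49): nothing removed.

[0, 12) ∪ [16, 18) ∪ [19, 22) ∪ [29, 30) ∪ [33, 43) ∪ [44, 49)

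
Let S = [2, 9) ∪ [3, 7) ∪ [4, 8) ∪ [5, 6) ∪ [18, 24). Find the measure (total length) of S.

13

Merged: [2, 9), [18, 24).
Lengths: 7 + 6 = 13.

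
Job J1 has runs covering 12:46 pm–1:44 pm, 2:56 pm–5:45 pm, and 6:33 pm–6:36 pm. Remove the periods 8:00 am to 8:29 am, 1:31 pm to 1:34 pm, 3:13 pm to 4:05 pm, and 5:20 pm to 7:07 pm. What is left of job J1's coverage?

12:46 pm–1:31 pm, 1:34 pm–1:44 pm, 2:56 pm–3:13 pm, 4:05 pm–5:20 pm

12:46 pm–1:44 pm minus B → 12:46 pm–1:31 pm, 1:34 pm–1:44 pm.
2:56 pm–5:45 pm minus B → 2:56 pm–3:13 pm, 4:05 pm–5:20 pm.
6:33 pm–6:36 pm: fully covered by B → removed.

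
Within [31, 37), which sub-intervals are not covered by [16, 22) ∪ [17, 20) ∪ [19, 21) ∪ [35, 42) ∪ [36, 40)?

The merged coverage is [16, 22), [35, 42).
Complement within [31, 37): [31, 35).

[31, 35)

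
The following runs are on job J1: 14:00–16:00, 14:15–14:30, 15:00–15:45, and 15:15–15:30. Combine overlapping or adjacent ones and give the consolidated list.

14:00–16:00

14:15–14:30 overlaps/touches 14:00–16:00 → extend to 14:00–16:00.
15:00–15:45 overlaps/touches 14:00–16:00 → extend to 14:00–16:00.
15:15–15:30 overlaps/touches 14:00–16:00 → extend to 14:00–16:00.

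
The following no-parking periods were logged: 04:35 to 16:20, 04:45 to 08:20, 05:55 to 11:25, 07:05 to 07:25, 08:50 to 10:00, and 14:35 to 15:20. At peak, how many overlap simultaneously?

At 07:05, 4 of the intervals are simultaneously active.
No point has more.

4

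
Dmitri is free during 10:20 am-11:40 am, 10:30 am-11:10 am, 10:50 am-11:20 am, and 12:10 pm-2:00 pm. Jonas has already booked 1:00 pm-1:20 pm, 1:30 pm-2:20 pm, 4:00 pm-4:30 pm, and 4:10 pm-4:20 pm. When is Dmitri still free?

A, merged: 10:20 am-11:40 am, 12:10 pm-2:00 pm.
B, merged: 1:00 pm-1:20 pm, 1:30 pm-2:20 pm, 4:00 pm-4:30 pm.
10:20 am-11:40 am: nothing removed.
12:10 pm-2:00 pm \ B = 12:10 pm-1:00 pm, 1:20 pm-1:30 pm.

10:20 am-11:40 am, 12:10 pm-1:00 pm, 1:20 pm-1:30 pm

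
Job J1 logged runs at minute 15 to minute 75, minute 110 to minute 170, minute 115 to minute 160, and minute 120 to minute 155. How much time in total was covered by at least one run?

120 minutes

Merged: minute 15 to minute 75, minute 110 to minute 170.
Lengths: 60 minutes + 60 minutes = 120 minutes.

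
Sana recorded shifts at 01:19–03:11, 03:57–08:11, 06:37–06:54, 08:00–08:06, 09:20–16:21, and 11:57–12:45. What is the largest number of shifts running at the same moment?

Walk the sorted start/end points keeping a running depth.
The depth first hits 2 at 06:37.

2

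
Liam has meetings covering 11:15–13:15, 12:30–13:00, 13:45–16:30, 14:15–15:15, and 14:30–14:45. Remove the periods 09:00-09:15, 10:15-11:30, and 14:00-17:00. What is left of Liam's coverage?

Merge the first list: 11:15-13:15, 13:45-16:30.
11:15-13:15 with B removed leaves 11:30-13:15.
13:45-16:30 with B removed leaves 13:45-14:00.

11:30-13:15, 13:45-14:00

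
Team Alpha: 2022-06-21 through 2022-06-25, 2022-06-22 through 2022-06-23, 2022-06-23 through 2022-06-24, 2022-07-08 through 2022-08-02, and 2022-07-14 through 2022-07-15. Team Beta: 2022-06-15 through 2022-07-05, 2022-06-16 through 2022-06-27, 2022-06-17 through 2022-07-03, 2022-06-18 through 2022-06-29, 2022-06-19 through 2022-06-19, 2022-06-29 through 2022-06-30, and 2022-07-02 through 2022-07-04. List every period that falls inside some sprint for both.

2022-06-21 through 2022-06-25

Merge the first list: 2022-06-21 through 2022-06-25, 2022-07-08 through 2022-08-02.
Merge the second list: 2022-06-15 through 2022-07-05.
2022-06-21 through 2022-06-25 overlaps B on 2022-06-21 through 2022-06-25.
2022-07-08 through 2022-08-02 falls entirely outside B.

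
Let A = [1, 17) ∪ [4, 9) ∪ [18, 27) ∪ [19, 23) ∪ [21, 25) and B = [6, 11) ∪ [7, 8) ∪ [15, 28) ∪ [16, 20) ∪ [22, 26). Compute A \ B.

Merge the first list: [1, 17), [18, 27).
Merge the second list: [6, 11), [15, 28).
[1, 17) \ B = [1, 6), [11, 15).
[18, 27): entirely removed.

[1, 6) ∪ [11, 15)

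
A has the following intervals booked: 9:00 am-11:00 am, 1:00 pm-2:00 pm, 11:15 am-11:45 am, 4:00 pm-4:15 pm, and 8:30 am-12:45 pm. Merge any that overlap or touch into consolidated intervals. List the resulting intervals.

8:30 am–12:45 pm, 1:00 pm–2:00 pm, 4:00 pm–4:15 pm

Sort by start: 8:30 am–12:45 pm, 9:00 am–11:00 am, 11:15 am–11:45 am, 1:00 pm–2:00 pm, 4:00 pm–4:15 pm.
9:00 am–11:00 am overlaps/touches 8:30 am–12:45 pm → extend to 8:30 am–12:45 pm.
11:15 am–11:45 am overlaps/touches 8:30 am–12:45 pm → extend to 8:30 am–12:45 pm.
1:00 pm–2:00 pm is disjoint → start new block.
4:00 pm–4:15 pm is disjoint → start new block.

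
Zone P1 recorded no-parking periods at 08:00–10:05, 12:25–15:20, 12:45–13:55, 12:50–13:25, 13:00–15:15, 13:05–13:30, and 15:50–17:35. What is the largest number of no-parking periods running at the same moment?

Walk the sorted start/end points keeping a running depth.
The depth first hits 5 at 13:05.

5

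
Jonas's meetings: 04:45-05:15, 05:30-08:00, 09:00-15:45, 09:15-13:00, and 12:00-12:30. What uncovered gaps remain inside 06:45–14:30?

The merged coverage is 04:45–05:15, 05:30–08:00, 09:00–15:45.
Gaps within 06:45–14:30: 08:00–09:00.

08:00–09:00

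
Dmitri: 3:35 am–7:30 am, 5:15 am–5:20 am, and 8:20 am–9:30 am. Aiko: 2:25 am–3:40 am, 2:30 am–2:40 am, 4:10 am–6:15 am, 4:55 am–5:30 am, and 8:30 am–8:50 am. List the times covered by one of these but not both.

Merge the first list: 3:35 am–7:30 am, 8:20 am–9:30 am.
Merge the second list: 2:25 am–3:40 am, 4:10 am–6:15 am, 8:30 am–8:50 am.
A but not B: 3:40 am–4:10 am, 6:15 am–7:30 am, 8:20 am–8:30 am, 8:50 am–9:30 am.
B but not A: 2:25 am–3:35 am.
Combining gives A △ B.

2:25 am–3:35 am, 3:40 am–4:10 am, 6:15 am–7:30 am, 8:20 am–8:30 am, 8:50 am–9:30 am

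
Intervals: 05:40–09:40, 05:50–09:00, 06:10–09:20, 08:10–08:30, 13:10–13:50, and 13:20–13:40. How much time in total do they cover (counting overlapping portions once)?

4 h 40 min

Merged: 05:40-09:40, 13:10-13:50.
Lengths: 4 h + 40 min = 4 h 40 min.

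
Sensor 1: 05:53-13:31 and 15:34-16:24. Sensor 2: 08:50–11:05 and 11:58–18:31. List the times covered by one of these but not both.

A but not B: 05:53-08:50, 11:05-11:58.
B but not A: 13:31-15:34, 16:24-18:31.
Combining gives A △ B.

05:53-08:50, 11:05-11:58, 13:31-15:34, 16:24-18:31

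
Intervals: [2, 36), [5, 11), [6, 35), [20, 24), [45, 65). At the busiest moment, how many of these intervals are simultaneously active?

Walk the sorted start/end points keeping a running depth.
The depth first hits 3 at 6.

3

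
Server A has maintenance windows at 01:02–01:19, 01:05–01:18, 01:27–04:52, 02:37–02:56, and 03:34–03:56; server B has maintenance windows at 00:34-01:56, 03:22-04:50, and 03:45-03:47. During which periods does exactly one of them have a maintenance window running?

Merge the first list: 01:02–01:19, 01:27–04:52.
Merge the second list: 00:34–01:56, 03:22–04:50.
A \ B = 01:56–03:22, 04:50–04:52.
B \ A = 00:34–01:02, 01:19–01:27.
Union of the two gives the symmetric difference.

00:34–01:02, 01:19–01:27, 01:56–03:22, 04:50–04:52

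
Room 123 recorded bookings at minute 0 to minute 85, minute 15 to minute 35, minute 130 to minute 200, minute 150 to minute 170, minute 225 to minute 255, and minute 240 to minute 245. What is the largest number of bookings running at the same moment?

At minute 15, 2 of the intervals are simultaneously active.
No point has more.

2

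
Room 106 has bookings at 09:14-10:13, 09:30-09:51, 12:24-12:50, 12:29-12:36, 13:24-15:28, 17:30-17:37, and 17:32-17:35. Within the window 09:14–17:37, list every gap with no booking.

Covered (merged): 09:14–10:13, 12:24–12:50, 13:24–15:28, 17:30–17:37.
Uncovered inside 09:14–17:37: 10:13–12:24, 12:50–13:24, 15:28–17:30.

10:13–12:24, 12:50–13:24, 15:28–17:30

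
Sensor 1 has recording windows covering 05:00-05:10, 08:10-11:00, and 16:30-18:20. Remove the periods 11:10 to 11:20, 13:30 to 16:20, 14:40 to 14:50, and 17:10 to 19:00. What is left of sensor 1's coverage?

05:00-05:10, 08:10-11:00, 16:30-17:10

Merge the second list: 11:10-11:20, 13:30-16:20, 17:10-19:00.
05:00-05:10 is untouched.
08:10-11:00 is untouched.
16:30-18:20 with B removed leaves 16:30-17:10.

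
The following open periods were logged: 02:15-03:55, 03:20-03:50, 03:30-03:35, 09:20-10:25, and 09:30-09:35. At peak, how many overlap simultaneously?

3

At 03:30, 3 of the intervals are simultaneously active.
No point has more.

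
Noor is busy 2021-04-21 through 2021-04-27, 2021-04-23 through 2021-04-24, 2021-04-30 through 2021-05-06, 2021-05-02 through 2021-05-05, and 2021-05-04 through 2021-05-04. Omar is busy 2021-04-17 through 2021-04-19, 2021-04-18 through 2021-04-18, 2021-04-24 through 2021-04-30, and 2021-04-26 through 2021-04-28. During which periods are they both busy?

Merge the first list: 2021-04-21 through 2021-04-27, 2021-04-30 through 2021-05-06.
Merge the second list: 2021-04-17 through 2021-04-19, 2021-04-24 through 2021-04-30.
2021-04-21 through 2021-04-27 overlaps B on 2021-04-24 through 2021-04-27.
2021-04-30 through 2021-05-06 overlaps B on 2021-04-30 through 2021-04-30.

2021-04-24 through 2021-04-27, 2021-04-30 through 2021-04-30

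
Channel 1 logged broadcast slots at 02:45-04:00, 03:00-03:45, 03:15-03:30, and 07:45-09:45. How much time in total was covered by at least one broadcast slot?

Merged: 02:45-04:00, 07:45-09:45.
Lengths: 1 h 15 min + 2 h = 3 h 15 min.

3 h 15 min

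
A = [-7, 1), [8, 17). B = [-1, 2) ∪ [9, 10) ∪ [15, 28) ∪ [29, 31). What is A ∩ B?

[-1, 1) ∪ [9, 10) ∪ [15, 17)

[-7, 1) ∩ B → [-1, 1).
[8, 17) ∩ B → [9, 10), [15, 17).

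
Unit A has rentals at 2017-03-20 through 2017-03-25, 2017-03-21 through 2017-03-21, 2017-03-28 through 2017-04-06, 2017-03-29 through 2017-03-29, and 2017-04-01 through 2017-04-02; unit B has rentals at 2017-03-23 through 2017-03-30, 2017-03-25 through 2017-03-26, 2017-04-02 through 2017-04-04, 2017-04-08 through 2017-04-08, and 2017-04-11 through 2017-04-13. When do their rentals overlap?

2017-03-23 through 2017-03-25, 2017-03-28 through 2017-03-30, 2017-04-02 through 2017-04-04

First set merges to 2017-03-20 through 2017-03-25, 2017-03-28 through 2017-04-06.
Second set merges to 2017-03-23 through 2017-03-30, 2017-04-02 through 2017-04-04, 2017-04-08 through 2017-04-08, 2017-04-11 through 2017-04-13.
2017-03-20 through 2017-03-25 meets the second set on 2017-03-23 through 2017-03-25.
2017-03-28 through 2017-04-06 meets the second set on 2017-03-28 through 2017-03-30, 2017-04-02 through 2017-04-04.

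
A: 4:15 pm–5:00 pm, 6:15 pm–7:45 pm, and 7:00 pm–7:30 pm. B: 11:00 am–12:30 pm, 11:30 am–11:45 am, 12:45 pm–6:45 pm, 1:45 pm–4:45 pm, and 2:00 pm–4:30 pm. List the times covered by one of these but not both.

11:00 am-12:30 pm, 12:45 pm-4:15 pm, 5:00 pm-6:15 pm, 6:45 pm-7:45 pm

Merge the first list: 4:15 pm-5:00 pm, 6:15 pm-7:45 pm.
Merge the second list: 11:00 am-12:30 pm, 12:45 pm-6:45 pm.
Only in the first: 6:45 pm-7:45 pm.
Only in the second: 11:00 am-12:30 pm, 12:45 pm-4:15 pm, 5:00 pm-6:15 pm.
Together these are the periods covered by exactly one.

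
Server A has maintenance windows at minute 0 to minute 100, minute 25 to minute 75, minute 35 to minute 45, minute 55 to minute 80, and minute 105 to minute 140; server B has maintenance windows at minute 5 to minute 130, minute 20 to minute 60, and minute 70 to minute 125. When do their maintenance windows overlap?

minute 5 to minute 100, minute 105 to minute 130

A, merged: minute 0 to minute 100, minute 105 to minute 140.
B, merged: minute 5 to minute 130.
minute 0 to minute 100 overlaps B on minute 5 to minute 100.
minute 105 to minute 140 overlaps B on minute 105 to minute 130.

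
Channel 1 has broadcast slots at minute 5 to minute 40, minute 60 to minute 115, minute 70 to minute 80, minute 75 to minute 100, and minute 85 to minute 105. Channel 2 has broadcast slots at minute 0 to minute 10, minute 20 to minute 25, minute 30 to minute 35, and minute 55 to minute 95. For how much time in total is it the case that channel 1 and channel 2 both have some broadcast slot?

50 minutes

First set merges to minute 5 to minute 40, minute 60 to minute 115.
A ∩ B = minute 5 to minute 10, minute 20 to minute 25, minute 30 to minute 35, minute 60 to minute 95.
Total: 5 minutes + 5 minutes + 5 minutes + 35 minutes = 50 minutes.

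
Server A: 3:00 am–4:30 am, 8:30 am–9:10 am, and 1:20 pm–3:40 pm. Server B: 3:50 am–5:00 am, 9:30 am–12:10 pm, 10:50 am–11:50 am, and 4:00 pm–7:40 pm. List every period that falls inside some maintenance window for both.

Second set merges to 3:50 am–5:00 am, 9:30 am–12:10 pm, 4:00 pm–7:40 pm.
3:00 am–4:30 am ∩ B → 3:50 am–4:30 am.
8:30 am–9:10 am meets no B interval.
1:20 pm–3:40 pm meets no B interval.

3:50 am–4:30 am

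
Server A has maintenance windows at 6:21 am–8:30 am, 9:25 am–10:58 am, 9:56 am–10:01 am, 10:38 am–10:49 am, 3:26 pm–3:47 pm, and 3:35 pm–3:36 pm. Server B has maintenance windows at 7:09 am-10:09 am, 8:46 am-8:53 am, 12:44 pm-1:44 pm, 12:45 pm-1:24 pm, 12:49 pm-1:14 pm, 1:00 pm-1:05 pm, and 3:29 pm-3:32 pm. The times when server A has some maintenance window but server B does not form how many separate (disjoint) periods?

A, merged: 6:21 am–8:30 am, 9:25 am–10:58 am, 3:26 pm–3:47 pm.
B, merged: 7:09 am–10:09 am, 12:44 pm–1:44 pm, 3:29 pm–3:32 pm.
A \ B = 6:21 am–7:09 am, 10:09 am–10:58 am, 3:26 pm–3:29 pm, 3:32 pm–3:47 pm.
That is 4 disjoint pieces.

4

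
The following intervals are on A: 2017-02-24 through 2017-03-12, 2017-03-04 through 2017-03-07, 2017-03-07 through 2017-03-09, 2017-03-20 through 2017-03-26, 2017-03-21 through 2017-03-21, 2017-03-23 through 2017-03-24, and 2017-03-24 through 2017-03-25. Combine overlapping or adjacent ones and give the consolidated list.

2017-03-04 through 2017-03-07 overlaps/touches 2017-02-24 through 2017-03-12 → extend to 2017-02-24 through 2017-03-12.
2017-03-07 through 2017-03-09 overlaps/touches 2017-02-24 through 2017-03-12 → extend to 2017-02-24 through 2017-03-12.
2017-03-20 through 2017-03-26 is disjoint → start new block.
2017-03-21 through 2017-03-21 overlaps/touches 2017-03-20 through 2017-03-26 → extend to 2017-03-20 through 2017-03-26.
2017-03-23 through 2017-03-24 overlaps/touches 2017-03-20 through 2017-03-26 → extend to 2017-03-20 through 2017-03-26.
2017-03-24 through 2017-03-25 overlaps/touches 2017-03-20 through 2017-03-26 → extend to 2017-03-20 through 2017-03-26.

2017-02-24 through 2017-03-12, 2017-03-20 through 2017-03-26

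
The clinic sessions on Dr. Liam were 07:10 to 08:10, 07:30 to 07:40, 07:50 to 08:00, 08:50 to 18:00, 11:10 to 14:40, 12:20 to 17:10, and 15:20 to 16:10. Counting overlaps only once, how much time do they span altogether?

10 h 10 min

Merged: 07:10–08:10, 08:50–18:00.
Lengths: 1 h + 9 h 10 min = 10 h 10 min.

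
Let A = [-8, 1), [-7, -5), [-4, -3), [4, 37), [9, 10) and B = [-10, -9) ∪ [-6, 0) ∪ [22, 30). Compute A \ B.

First set merges to [-8, 1), [4, 37).
[-8, 1) \ B = [-8, -6), [0, 1).
[4, 37) \ B = [4, 22), [30, 37).

[-8, -6) ∪ [0, 1) ∪ [4, 22) ∪ [30, 37)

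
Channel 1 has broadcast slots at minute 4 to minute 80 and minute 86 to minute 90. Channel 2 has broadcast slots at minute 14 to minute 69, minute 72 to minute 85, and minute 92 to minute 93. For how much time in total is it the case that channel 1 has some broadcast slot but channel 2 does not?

A \ B = minute 4 to minute 14, minute 69 to minute 72, minute 86 to minute 90.
Total: 10 minutes + 3 minutes + 4 minutes = 17 minutes.

17 minutes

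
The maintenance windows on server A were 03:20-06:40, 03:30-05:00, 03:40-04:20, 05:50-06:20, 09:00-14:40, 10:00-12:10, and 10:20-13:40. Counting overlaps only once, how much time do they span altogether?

Merged: 03:20–06:40, 09:00–14:40.
Lengths: 3 h 20 min + 5 h 40 min = 9 h.

9 h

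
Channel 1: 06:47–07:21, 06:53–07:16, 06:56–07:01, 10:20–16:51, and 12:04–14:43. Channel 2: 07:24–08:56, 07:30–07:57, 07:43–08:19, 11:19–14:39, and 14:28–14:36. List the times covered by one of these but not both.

Merge the first list: 06:47-07:21, 10:20-16:51.
Merge the second list: 07:24-08:56, 11:19-14:39.
Only in the first: 06:47-07:21, 10:20-11:19, 14:39-16:51.
Only in the second: 07:24-08:56.
Together these are the periods covered by exactly one.

06:47-07:21, 07:24-08:56, 10:20-11:19, 14:39-16:51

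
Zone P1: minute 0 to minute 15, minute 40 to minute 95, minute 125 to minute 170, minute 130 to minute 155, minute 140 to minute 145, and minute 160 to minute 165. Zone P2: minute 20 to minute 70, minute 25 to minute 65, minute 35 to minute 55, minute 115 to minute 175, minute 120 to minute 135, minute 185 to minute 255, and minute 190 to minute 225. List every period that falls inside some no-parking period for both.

A, merged: minute 0 to minute 15, minute 40 to minute 95, minute 125 to minute 170.
B, merged: minute 20 to minute 70, minute 115 to minute 175, minute 185 to minute 255.
minute 0 to minute 15 falls entirely outside B.
minute 40 to minute 95 overlaps B on minute 40 to minute 70.
minute 125 to minute 170 overlaps B on minute 125 to minute 170.

minute 40 to minute 70, minute 125 to minute 170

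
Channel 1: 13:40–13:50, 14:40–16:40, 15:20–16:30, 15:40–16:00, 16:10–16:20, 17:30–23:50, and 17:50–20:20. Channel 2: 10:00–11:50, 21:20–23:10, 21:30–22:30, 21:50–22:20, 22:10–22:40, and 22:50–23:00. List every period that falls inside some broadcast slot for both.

A, merged: 13:40-13:50, 14:40-16:40, 17:30-23:50.
B, merged: 10:00-11:50, 21:20-23:10.
13:40-13:50 falls entirely outside B.
14:40-16:40 falls entirely outside B.
17:30-23:50 overlaps B on 21:20-23:10.

21:20-23:10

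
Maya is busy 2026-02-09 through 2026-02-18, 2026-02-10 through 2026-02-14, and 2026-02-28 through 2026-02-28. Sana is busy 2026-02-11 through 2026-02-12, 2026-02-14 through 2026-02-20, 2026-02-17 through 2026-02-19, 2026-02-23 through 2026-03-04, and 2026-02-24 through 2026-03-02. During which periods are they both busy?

First set merges to 2026-02-09 through 2026-02-18, 2026-02-28 through 2026-02-28.
Second set merges to 2026-02-11 through 2026-02-12, 2026-02-14 through 2026-02-20, 2026-02-23 through 2026-03-04.
2026-02-09 through 2026-02-18 meets the second set on 2026-02-11 through 2026-02-12, 2026-02-14 through 2026-02-18.
2026-02-28 through 2026-02-28 meets the second set on 2026-02-28 through 2026-02-28.

2026-02-11 through 2026-02-12, 2026-02-14 through 2026-02-18, 2026-02-28 through 2026-02-28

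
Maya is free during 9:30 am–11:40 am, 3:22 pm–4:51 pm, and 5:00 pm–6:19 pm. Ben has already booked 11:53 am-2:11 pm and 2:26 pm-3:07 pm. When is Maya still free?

9:30 am–11:40 am: nothing removed.
3:22 pm–4:51 pm: nothing removed.
5:00 pm–6:19 pm: nothing removed.

9:30 am–11:40 am, 3:22 pm–4:51 pm, 5:00 pm–6:19 pm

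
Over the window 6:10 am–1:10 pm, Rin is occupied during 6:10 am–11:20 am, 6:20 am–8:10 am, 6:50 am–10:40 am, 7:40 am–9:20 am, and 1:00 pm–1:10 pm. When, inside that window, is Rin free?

Covered (merged): 6:10 am-11:20 am, 1:00 pm-1:10 pm.
Uncovered inside 6:10 am-1:10 pm: 11:20 am-1:00 pm.

11:20 am-1:00 pm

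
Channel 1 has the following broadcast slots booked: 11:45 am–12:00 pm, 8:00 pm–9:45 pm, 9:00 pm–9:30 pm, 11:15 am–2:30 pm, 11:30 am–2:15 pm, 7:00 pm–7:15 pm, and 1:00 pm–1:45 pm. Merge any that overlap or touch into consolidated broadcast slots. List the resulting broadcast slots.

11:15 am–2:30 pm, 7:00 pm–7:15 pm, 8:00 pm–9:45 pm

Sort by start: 11:15 am–2:30 pm, 11:30 am–2:15 pm, 11:45 am–12:00 pm, 1:00 pm–1:45 pm, 7:00 pm–7:15 pm, 8:00 pm–9:45 pm, 9:00 pm–9:30 pm.
11:30 am–2:15 pm overlaps/touches 11:15 am–2:30 pm → extend to 11:15 am–2:30 pm.
11:45 am–12:00 pm overlaps/touches 11:15 am–2:30 pm → extend to 11:15 am–2:30 pm.
1:00 pm–1:45 pm overlaps/touches 11:15 am–2:30 pm → extend to 11:15 am–2:30 pm.
7:00 pm–7:15 pm is disjoint → start new block.
8:00 pm–9:45 pm is disjoint → start new block.
9:00 pm–9:30 pm overlaps/touches 8:00 pm–9:45 pm → extend to 8:00 pm–9:45 pm.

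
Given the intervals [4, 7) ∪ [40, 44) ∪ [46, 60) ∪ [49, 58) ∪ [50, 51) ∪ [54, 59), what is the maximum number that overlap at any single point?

Sweep endpoints in order; track running count of active intervals.
Peak of 3 reached at 50.

3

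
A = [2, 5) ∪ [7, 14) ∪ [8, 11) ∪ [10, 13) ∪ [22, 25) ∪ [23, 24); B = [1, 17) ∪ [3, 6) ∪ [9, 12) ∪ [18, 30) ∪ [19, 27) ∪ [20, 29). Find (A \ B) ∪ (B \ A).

[1, 2) ∪ [5, 7) ∪ [14, 17) ∪ [18, 22) ∪ [25, 30)

First set merges to [2, 5), [7, 14), [22, 25).
Second set merges to [1, 17), [18, 30).
A but not B: none.
B but not A: [1, 2), [5, 7), [14, 17), [18, 22), [25, 30).
Combining gives A △ B.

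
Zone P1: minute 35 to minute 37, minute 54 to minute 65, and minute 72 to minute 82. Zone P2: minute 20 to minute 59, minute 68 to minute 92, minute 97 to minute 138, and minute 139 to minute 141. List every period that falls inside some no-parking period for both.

minute 35 to minute 37 ∩ B → minute 35 to minute 37.
minute 54 to minute 65 ∩ B → minute 54 to minute 59.
minute 72 to minute 82 ∩ B → minute 72 to minute 82.

minute 35 to minute 37, minute 54 to minute 59, minute 72 to minute 82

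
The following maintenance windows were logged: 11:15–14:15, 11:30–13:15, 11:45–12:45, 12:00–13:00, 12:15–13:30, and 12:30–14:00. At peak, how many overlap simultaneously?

6

Sweep endpoints in order; track running count of active intervals.
Peak of 6 reached at 12:30.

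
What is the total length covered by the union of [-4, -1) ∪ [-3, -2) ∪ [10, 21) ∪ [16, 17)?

Merged: [-4, -1), [10, 21).
Lengths: 3 + 11 = 14.

14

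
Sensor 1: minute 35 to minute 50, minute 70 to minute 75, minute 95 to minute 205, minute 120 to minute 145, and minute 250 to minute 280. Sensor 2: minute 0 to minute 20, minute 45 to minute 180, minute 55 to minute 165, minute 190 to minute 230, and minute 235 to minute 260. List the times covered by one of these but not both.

Merge the first list: minute 35 to minute 50, minute 70 to minute 75, minute 95 to minute 205, minute 250 to minute 280.
Merge the second list: minute 0 to minute 20, minute 45 to minute 180, minute 190 to minute 230, minute 235 to minute 260.
A but not B: minute 35 to minute 45, minute 180 to minute 190, minute 260 to minute 280.
B but not A: minute 0 to minute 20, minute 50 to minute 70, minute 75 to minute 95, minute 205 to minute 230, minute 235 to minute 250.
Combining gives A △ B.

minute 0 to minute 20, minute 35 to minute 45, minute 50 to minute 70, minute 75 to minute 95, minute 180 to minute 190, minute 205 to minute 230, minute 235 to minute 250, minute 260 to minute 280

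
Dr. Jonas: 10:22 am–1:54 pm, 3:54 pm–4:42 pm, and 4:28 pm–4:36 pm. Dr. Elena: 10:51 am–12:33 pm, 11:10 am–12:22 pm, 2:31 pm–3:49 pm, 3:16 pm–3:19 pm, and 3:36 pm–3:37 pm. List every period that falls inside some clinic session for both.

10:51 am-12:33 pm

Merge the first list: 10:22 am-1:54 pm, 3:54 pm-4:42 pm.
Merge the second list: 10:51 am-12:33 pm, 2:31 pm-3:49 pm.
10:22 am-1:54 pm overlaps B on 10:51 am-12:33 pm.
3:54 pm-4:42 pm falls entirely outside B.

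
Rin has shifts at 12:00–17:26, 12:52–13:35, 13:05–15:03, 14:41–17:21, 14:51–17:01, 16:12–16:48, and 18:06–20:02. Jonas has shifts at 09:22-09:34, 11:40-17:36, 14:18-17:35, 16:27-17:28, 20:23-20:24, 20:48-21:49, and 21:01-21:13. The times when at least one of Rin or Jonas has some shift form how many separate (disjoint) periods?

5

Merge the first list: 12:00–17:26, 18:06–20:02.
Merge the second list: 09:22–09:34, 11:40–17:36, 20:23–20:24, 20:48–21:49.
A ∪ B = 09:22–09:34, 11:40–17:36, 18:06–20:02, 20:23–20:24, 20:48–21:49.
That is 5 disjoint pieces.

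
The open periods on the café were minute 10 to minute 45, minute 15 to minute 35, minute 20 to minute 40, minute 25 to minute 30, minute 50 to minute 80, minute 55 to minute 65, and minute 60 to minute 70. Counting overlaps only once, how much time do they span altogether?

65 minutes

Merged: minute 10 to minute 45, minute 50 to minute 80.
Lengths: 35 minutes + 30 minutes = 65 minutes.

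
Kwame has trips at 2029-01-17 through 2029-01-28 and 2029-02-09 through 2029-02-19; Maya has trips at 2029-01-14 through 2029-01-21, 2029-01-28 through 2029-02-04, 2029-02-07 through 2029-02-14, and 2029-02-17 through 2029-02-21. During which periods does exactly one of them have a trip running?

Only in the first: 2029-01-22 through 2029-01-27, 2029-02-15 through 2029-02-16.
Only in the second: 2029-01-14 through 2029-01-16, 2029-01-29 through 2029-02-04, 2029-02-07 through 2029-02-08, 2029-02-20 through 2029-02-21.
Together these are the periods covered by exactly one.

2029-01-14 through 2029-01-16, 2029-01-22 through 2029-01-27, 2029-01-29 through 2029-02-04, 2029-02-07 through 2029-02-08, 2029-02-15 through 2029-02-16, 2029-02-20 through 2029-02-21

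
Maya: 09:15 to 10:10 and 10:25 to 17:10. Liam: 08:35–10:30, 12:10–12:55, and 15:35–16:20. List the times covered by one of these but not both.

08:35-09:15, 10:10-10:25, 10:30-12:10, 12:55-15:35, 16:20-17:10

A but not B: 10:30-12:10, 12:55-15:35, 16:20-17:10.
B but not A: 08:35-09:15, 10:10-10:25.
Combining gives A △ B.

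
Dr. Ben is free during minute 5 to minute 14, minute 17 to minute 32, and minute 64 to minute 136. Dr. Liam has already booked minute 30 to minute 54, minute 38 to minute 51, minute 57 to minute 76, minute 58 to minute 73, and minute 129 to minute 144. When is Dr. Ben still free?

B, merged: minute 30 to minute 54, minute 57 to minute 76, minute 129 to minute 144.
minute 5 to minute 14 is untouched.
minute 17 to minute 32 with B removed leaves minute 17 to minute 30.
minute 64 to minute 136 with B removed leaves minute 76 to minute 129.

minute 5 to minute 14, minute 17 to minute 30, minute 76 to minute 129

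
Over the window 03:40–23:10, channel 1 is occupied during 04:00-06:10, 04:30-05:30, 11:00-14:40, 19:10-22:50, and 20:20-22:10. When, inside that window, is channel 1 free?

03:40–04:00, 06:10–11:00, 14:40–19:10, 22:50–23:10

After merging, the occupied span is 04:00–06:10, 11:00–14:40, 19:10–22:50.
Uncovered inside 03:40–23:10: 03:40–04:00, 06:10–11:00, 14:40–19:10, 22:50–23:10.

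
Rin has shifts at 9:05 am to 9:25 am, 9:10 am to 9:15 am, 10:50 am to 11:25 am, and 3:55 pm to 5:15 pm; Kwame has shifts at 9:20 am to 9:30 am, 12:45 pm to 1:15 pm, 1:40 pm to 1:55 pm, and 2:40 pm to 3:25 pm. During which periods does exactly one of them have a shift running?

First set merges to 9:05 am-9:25 am, 10:50 am-11:25 am, 3:55 pm-5:15 pm.
A but not B: 9:05 am-9:20 am, 10:50 am-11:25 am, 3:55 pm-5:15 pm.
B but not A: 9:25 am-9:30 am, 12:45 pm-1:15 pm, 1:40 pm-1:55 pm, 2:40 pm-3:25 pm.
Combining gives A △ B.

9:05 am-9:20 am, 9:25 am-9:30 am, 10:50 am-11:25 am, 12:45 pm-1:15 pm, 1:40 pm-1:55 pm, 2:40 pm-3:25 pm, 3:55 pm-5:15 pm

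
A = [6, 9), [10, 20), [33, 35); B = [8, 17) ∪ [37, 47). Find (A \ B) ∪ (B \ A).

[6, 8) ∪ [9, 10) ∪ [17, 20) ∪ [33, 35) ∪ [37, 47)

Only in the first: [6, 8), [17, 20), [33, 35).
Only in the second: [9, 10), [37, 47).
Together these are the periods covered by exactly one.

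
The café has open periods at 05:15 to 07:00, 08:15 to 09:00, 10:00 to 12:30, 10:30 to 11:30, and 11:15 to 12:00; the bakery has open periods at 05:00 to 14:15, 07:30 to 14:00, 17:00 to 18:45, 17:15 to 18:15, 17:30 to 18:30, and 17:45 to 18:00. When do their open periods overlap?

A, merged: 05:15–07:00, 08:15–09:00, 10:00–12:30.
B, merged: 05:00–14:15, 17:00–18:45.
05:15–07:00 ∩ B → 05:15–07:00.
08:15–09:00 ∩ B → 08:15–09:00.
10:00–12:30 ∩ B → 10:00–12:30.

05:15–07:00, 08:15–09:00, 10:00–12:30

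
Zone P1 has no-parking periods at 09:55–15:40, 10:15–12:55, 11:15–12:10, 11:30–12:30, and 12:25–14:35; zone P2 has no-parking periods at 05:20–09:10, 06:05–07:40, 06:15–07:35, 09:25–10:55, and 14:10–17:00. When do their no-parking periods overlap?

09:55–10:55, 14:10–15:40

Merge the first list: 09:55–15:40.
Merge the second list: 05:20–09:10, 09:25–10:55, 14:10–17:00.
09:55–15:40 meets the second set on 09:55–10:55, 14:10–15:40.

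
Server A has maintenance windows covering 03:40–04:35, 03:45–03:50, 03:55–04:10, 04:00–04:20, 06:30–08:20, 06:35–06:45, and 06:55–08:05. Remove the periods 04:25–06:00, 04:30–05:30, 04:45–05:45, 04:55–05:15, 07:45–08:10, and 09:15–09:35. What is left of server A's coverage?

03:40–04:25, 06:30–07:45, 08:10–08:20

Merge the first list: 03:40–04:35, 06:30–08:20.
Merge the second list: 04:25–06:00, 07:45–08:10, 09:15–09:35.
03:40–04:35 minus B → 03:40–04:25.
06:30–08:20 minus B → 06:30–07:45, 08:10–08:20.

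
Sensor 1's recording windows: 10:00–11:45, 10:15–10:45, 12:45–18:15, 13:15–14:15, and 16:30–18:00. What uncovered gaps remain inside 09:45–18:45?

After merging, the occupied span is 10:00-11:45, 12:45-18:15.
Uncovered inside 09:45-18:45: 09:45-10:00, 11:45-12:45, 18:15-18:45.

09:45-10:00, 11:45-12:45, 18:15-18:45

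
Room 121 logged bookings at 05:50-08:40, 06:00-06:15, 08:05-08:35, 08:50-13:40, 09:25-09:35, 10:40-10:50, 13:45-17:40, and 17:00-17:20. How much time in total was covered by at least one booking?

11 h 35 min

Merged: 05:50–08:40, 08:50–13:40, 13:45–17:40.
Lengths: 2 h 50 min + 4 h 50 min + 3 h 55 min = 11 h 35 min.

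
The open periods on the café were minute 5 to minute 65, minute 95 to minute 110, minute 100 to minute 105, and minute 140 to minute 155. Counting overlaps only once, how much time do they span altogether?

90 minutes

Merged: minute 5 to minute 65, minute 95 to minute 110, minute 140 to minute 155.
Lengths: 60 minutes + 15 minutes + 15 minutes = 90 minutes.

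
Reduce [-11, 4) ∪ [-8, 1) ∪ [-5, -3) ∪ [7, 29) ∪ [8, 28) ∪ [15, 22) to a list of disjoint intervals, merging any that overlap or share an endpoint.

[-8, 1) overlaps/touches [-11, 4) → extend to [-11, 4).
[-5, -3) overlaps/touches [-11, 4) → extend to [-11, 4).
[7, 29) is disjoint → start new block.
[8, 28) overlaps/touches [7, 29) → extend to [7, 29).
[15, 22) overlaps/touches [7, 29) → extend to [7, 29).

[-11, 4) ∪ [7, 29)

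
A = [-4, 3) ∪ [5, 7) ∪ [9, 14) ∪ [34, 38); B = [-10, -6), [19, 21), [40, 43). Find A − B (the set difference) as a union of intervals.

[-4, 3) ∪ [5, 7) ∪ [9, 14) ∪ [34, 38)

[-4, 3): nothing removed.
[5, 7): nothing removed.
[9, 14): nothing removed.
[34, 38): nothing removed.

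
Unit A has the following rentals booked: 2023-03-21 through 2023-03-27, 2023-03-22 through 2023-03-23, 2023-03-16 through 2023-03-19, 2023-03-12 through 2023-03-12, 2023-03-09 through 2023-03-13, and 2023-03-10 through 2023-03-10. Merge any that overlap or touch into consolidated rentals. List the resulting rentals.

2023-03-09 through 2023-03-13, 2023-03-16 through 2023-03-19, 2023-03-21 through 2023-03-27

Sort by start: 2023-03-09 through 2023-03-13, 2023-03-10 through 2023-03-10, 2023-03-12 through 2023-03-12, 2023-03-16 through 2023-03-19, 2023-03-21 through 2023-03-27, 2023-03-22 through 2023-03-23.
2023-03-10 through 2023-03-10 overlaps/touches 2023-03-09 through 2023-03-13 → extend to 2023-03-09 through 2023-03-13.
2023-03-12 through 2023-03-12 overlaps/touches 2023-03-09 through 2023-03-13 → extend to 2023-03-09 through 2023-03-13.
2023-03-16 through 2023-03-19 is disjoint → start new block.
2023-03-21 through 2023-03-27 is disjoint → start new block.
2023-03-22 through 2023-03-23 overlaps/touches 2023-03-21 through 2023-03-27 → extend to 2023-03-21 through 2023-03-27.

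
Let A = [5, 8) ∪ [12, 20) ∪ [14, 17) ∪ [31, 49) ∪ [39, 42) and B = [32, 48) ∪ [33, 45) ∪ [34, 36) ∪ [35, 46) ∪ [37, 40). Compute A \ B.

First set merges to [5, 8), [12, 20), [31, 49).
Second set merges to [32, 48).
[5, 8): no B overlap → unchanged.
[12, 20): no B overlap → unchanged.
[31, 49) minus B → [31, 32), [48, 49).

[5, 8) ∪ [12, 20) ∪ [31, 32) ∪ [48, 49)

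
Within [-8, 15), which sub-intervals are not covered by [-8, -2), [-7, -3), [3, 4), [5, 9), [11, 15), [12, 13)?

[-2, 3) ∪ [4, 5) ∪ [9, 11)

The merged coverage is [-8, -2), [3, 4), [5, 9), [11, 15).
Uncovered inside [-8, 15): [-2, 3), [4, 5), [9, 11).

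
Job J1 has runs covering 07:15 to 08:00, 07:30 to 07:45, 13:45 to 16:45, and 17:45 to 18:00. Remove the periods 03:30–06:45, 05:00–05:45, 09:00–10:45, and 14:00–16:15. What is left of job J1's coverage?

Merge the first list: 07:15-08:00, 13:45-16:45, 17:45-18:00.
Merge the second list: 03:30-06:45, 09:00-10:45, 14:00-16:15.
07:15-08:00: nothing removed.
13:45-16:45 \ B = 13:45-14:00, 16:15-16:45.
17:45-18:00: nothing removed.

07:15-08:00, 13:45-14:00, 16:15-16:45, 17:45-18:00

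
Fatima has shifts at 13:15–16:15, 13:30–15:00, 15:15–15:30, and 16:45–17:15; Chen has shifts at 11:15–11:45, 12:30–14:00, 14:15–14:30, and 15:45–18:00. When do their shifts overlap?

A, merged: 13:15–16:15, 16:45–17:15.
13:15–16:15 meets the second set on 13:15–14:00, 14:15–14:30, 15:45–16:15.
16:45–17:15 meets the second set on 16:45–17:15.

13:15–14:00, 14:15–14:30, 15:45–16:15, 16:45–17:15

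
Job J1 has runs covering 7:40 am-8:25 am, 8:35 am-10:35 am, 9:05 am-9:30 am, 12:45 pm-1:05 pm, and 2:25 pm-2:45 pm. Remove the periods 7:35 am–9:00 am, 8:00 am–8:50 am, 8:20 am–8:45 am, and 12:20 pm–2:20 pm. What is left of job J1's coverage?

9:00 am-10:35 am, 2:25 pm-2:45 pm

A, merged: 7:40 am-8:25 am, 8:35 am-10:35 am, 12:45 pm-1:05 pm, 2:25 pm-2:45 pm.
B, merged: 7:35 am-9:00 am, 12:20 pm-2:20 pm.
7:40 am-8:25 am: entirely removed.
8:35 am-10:35 am \ B = 9:00 am-10:35 am.
12:45 pm-1:05 pm: entirely removed.
2:25 pm-2:45 pm: nothing removed.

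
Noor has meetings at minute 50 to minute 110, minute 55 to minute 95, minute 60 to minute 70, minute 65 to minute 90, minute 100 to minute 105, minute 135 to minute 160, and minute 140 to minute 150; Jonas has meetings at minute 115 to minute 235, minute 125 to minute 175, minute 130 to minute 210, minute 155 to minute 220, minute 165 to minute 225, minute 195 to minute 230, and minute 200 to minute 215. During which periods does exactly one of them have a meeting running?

minute 50 to minute 110, minute 115 to minute 135, minute 160 to minute 235

Merge the first list: minute 50 to minute 110, minute 135 to minute 160.
Merge the second list: minute 115 to minute 235.
Only in the first: minute 50 to minute 110.
Only in the second: minute 115 to minute 135, minute 160 to minute 235.
Together these are the periods covered by exactly one.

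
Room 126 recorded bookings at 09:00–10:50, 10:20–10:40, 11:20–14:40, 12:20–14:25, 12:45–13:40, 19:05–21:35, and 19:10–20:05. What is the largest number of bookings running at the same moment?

3

Walk the sorted start/end points keeping a running depth.
The depth first hits 3 at 12:45.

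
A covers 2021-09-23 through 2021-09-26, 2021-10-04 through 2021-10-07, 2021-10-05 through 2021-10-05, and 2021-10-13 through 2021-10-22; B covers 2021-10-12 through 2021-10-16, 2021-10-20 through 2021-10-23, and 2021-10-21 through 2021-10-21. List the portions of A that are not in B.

Merge the first list: 2021-09-23 through 2021-09-26, 2021-10-04 through 2021-10-07, 2021-10-13 through 2021-10-22.
Merge the second list: 2021-10-12 through 2021-10-16, 2021-10-20 through 2021-10-23.
2021-09-23 through 2021-09-26: no B overlap → unchanged.
2021-10-04 through 2021-10-07: no B overlap → unchanged.
2021-10-13 through 2021-10-22 minus B → 2021-10-17 through 2021-10-19.

2021-09-23 through 2021-09-26, 2021-10-04 through 2021-10-07, 2021-10-17 through 2021-10-19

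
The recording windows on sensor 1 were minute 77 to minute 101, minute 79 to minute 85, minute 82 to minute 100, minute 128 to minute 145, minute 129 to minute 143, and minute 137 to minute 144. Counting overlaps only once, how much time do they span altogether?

41 minutes

Merged: minute 77 to minute 101, minute 128 to minute 145.
Lengths: 24 minutes + 17 minutes = 41 minutes.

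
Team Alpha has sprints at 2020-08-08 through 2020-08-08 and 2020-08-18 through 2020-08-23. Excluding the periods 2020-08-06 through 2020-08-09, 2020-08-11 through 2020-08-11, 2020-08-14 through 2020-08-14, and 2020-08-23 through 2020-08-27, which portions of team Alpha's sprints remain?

2020-08-08 through 2020-08-08: fully covered by B → removed.
2020-08-18 through 2020-08-23 minus B → 2020-08-18 through 2020-08-22.

2020-08-18 through 2020-08-22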